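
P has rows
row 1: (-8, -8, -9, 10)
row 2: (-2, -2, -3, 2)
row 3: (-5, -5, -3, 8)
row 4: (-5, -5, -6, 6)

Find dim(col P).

2

Row reduce to echelon form.
R2 ← R2 − (1/4)·R1: [0, 0, -3/4, -1/2]
R3 ← R3 − (5/8)·R1: [0, 0, 21/8, 7/4]
R4 ← R4 − (5/8)·R1: [0, 0, -3/8, -1/4]
R3 ← R3 + (7/2)·R2: [0, 0, 0, 0]
R4 ← R4 − (1/2)·R2: [0, 0, 0, 0]
Echelon form has 2 nonzero rows, so rank(P) = 2.
The column space has dimension equal to the rank: 2.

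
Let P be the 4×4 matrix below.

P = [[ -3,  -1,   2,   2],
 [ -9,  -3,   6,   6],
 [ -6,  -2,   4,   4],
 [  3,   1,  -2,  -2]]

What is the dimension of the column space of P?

1

Row reduce to echelon form.
R2 ← R2 − (3)·R1: [0, 0, 0, 0]
R3 ← R3 − (2)·R1: [0, 0, 0, 0]
R4 ← R4 + R1: [0, 0, 0, 0]
Echelon form has 1 nonzero row, so rank(P) = 1.
The column space has dimension equal to the rank: 1.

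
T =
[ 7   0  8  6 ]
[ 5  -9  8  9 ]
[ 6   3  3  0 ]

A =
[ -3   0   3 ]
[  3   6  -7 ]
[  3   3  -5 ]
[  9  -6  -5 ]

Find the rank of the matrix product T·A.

2

First compute TA:
[[ 57, -12, -49],
 [ 63, -84,  -7],
 [  0,  27, -18]]
Now row reduce the product.
R2 ← R2 − (21/19)·R1: [0, -1344/19, 896/19]
R3 ← R3 + (171/448)·R2: [0, 0, 0]
2 nonzero rows, so rank(TA) = 2.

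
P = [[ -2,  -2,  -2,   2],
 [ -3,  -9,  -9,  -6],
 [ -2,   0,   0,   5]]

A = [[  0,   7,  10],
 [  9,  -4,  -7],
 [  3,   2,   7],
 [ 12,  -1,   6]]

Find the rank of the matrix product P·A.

2

First compute PA:
[[  0, -12,  -8],
 [-180,   3, -66],
 [ 60, -19,  10]]
Now row reduce the product.
Swap R1 ↔ R2
R3 ← R3 + (1/3)·R1: [0, -18, -12]
R3 ← R3 − (3/2)·R2: [0, 0, 0]
2 nonzero rows, so rank(PA) = 2.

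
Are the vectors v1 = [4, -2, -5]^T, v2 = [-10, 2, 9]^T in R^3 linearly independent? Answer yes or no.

yes

Form the matrix with these vectors as rows and row reduce.
R2 ← R2 + (5/2)·R1: [0, -3, -7/2]
2 nonzero rows, so the 2 vectors span a space of dimension 2.
Since 2 = 2, the vectors are linearly independent.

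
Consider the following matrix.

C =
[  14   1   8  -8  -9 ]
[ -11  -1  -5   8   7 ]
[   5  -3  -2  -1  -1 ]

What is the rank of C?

3

Row reduce to echelon form.
R2 ← R2 + (11/14)·R1: [0, -3/14, 9/7, 12/7, -1/14]
R3 ← R3 − (5/14)·R1: [0, -47/14, -34/7, 13/7, 31/14]
R3 ← R3 − (47/3)·R2: [0, 0, -25, -25, 10/3]
Echelon form has 3 nonzero rows, so rank(C) = 3.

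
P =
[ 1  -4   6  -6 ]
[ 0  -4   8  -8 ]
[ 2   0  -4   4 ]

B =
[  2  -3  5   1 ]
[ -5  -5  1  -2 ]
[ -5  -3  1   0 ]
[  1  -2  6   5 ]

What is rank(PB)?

2

First compute PB:
[[-14,  11, -29, -21],
 [-28,  12, -44, -32],
 [ 28,  -2,  30,  22]]
Now row reduce the product.
R2 ← R2 − (2)·R1: [0, -10, 14, 10]
R3 ← R3 + (2)·R1: [0, 20, -28, -20]
R3 ← R3 + (2)·R2: [0, 0, 0, 0]
2 nonzero rows, so rank(PB) = 2.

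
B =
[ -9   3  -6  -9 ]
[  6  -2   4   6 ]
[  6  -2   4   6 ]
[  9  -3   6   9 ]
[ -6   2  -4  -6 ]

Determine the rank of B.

Row reduce to echelon form.
R2 ← R2 + (2/3)·R1: [0, 0, 0, 0]
R3 ← R3 + (2/3)·R1: [0, 0, 0, 0]
R4 ← R4 + R1: [0, 0, 0, 0]
R5 ← R5 − (2/3)·R1: [0, 0, 0, 0]
Echelon form has 1 nonzero row, so rank(B) = 1.

1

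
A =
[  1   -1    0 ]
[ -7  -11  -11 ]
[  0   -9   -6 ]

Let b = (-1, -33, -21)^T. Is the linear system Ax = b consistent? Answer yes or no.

Row reduce the augmented matrix [A | b].
R2 ← R2 + (7)·R1: [0, -18, -11, -40]
R3 ← R3 − (1/2)·R2: [0, 0, -1/2, -1]
The echelon form has 3 nonzero rows, and every pivot lies in the first 3 columns, so rank(A) = rank([A|b]) = 3.
The system is consistent.

yes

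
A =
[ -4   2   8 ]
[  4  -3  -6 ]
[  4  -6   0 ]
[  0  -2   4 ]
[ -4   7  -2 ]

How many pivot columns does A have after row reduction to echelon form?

Row reduce to echelon form.
R2 ← R2 + R1: [0, -1, 2]
R3 ← R3 + R1: [0, -4, 8]
R5 ← R5 − R1: [0, 5, -10]
R3 ← R3 − (4)·R2: [0, 0, 0]
R4 ← R4 − (2)·R2: [0, 0, 0]
R5 ← R5 + (5)·R2: [0, 0, 0]
Echelon form has 2 nonzero rows, so rank(A) = 2.
Each nonzero row contributes one pivot column: 2 pivot columns.

2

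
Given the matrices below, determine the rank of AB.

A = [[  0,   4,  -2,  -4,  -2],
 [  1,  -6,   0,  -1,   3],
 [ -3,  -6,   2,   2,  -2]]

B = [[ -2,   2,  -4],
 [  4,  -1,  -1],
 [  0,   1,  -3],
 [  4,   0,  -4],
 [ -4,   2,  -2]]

First compute AB:
[[  8, -10,  22],
 [-42,  14,   0],
 [ -2,  -2,   8]]
Now row reduce the product.
R2 ← R2 + (21/4)·R1: [0, -77/2, 231/2]
R3 ← R3 + (1/4)·R1: [0, -9/2, 27/2]
R3 ← R3 − (9/77)·R2: [0, 0, 0]
2 nonzero rows, so rank(AB) = 2.

2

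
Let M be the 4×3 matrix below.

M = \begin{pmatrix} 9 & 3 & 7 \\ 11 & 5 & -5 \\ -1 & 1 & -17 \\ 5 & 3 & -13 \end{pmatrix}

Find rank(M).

Row reduce to echelon form.
R2 ← R2 − (11/9)·R1: [0, 4/3, -122/9]
R3 ← R3 + (1/9)·R1: [0, 4/3, -146/9]
R4 ← R4 − (5/9)·R1: [0, 4/3, -152/9]
R3 ← R3 − R2: [0, 0, -8/3]
R4 ← R4 − R2: [0, 0, -10/3]
R4 ← R4 − (5/4)·R3: [0, 0, 0]
Echelon form has 3 nonzero rows, so rank(M) = 3.

3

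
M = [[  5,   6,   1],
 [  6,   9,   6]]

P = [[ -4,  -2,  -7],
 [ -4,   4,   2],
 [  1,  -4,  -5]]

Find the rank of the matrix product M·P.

First compute MP:
[[-43,  10, -28],
 [-54,   0, -54]]
Now row reduce the product.
R2 ← R2 − (54/43)·R1: [0, -540/43, -810/43]
2 nonzero rows, so rank(MP) = 2.

2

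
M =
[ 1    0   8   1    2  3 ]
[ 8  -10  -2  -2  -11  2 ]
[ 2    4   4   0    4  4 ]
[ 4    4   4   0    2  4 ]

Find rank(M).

Row reduce to echelon form.
R2 ← R2 − (8)·R1: [0, -10, -66, -10, -27, -22]
R3 ← R3 − (2)·R1: [0, 4, -12, -2, 0, -2]
R4 ← R4 − (4)·R1: [0, 4, -28, -4, -6, -8]
R3 ← R3 + (2/5)·R2: [0, 0, -192/5, -6, -54/5, -54/5]
R4 ← R4 + (2/5)·R2: [0, 0, -272/5, -8, -84/5, -84/5]
R4 ← R4 − (17/12)·R3: [0, 0, 0, 1/2, -3/2, -3/2]
Echelon form has 4 nonzero rows, so rank(M) = 4.

4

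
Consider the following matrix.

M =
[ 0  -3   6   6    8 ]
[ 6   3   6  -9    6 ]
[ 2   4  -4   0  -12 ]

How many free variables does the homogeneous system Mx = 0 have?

2

Row reduce to echelon form.
Swap R1 ↔ R2
R3 ← R3 − (1/3)·R1: [0, 3, -6, 3, -14]
R3 ← R3 + R2: [0, 0, 0, 9, -6]
3 nonzero rows, so rank(M) = 3.
M has 5 columns; by rank–nullity, nullity = 5 − 3 = 2.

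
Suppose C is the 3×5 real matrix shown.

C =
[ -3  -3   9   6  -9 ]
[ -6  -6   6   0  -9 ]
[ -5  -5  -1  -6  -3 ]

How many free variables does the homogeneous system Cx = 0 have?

Row reduce to echelon form.
R2 ← R2 − (2)·R1: [0, 0, -12, -12, 9]
R3 ← R3 − (5/3)·R1: [0, 0, -16, -16, 12]
R3 ← R3 − (4/3)·R2: [0, 0, 0, 0, 0]
2 nonzero rows, so rank(C) = 2.
C has 5 columns; by rank–nullity, nullity = 5 − 2 = 3.

3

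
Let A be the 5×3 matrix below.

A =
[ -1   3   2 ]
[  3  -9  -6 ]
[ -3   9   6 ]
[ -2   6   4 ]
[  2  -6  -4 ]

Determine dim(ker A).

2

Row reduce to echelon form.
R2 ← R2 + (3)·R1: [0, 0, 0]
R3 ← R3 − (3)·R1: [0, 0, 0]
R4 ← R4 − (2)·R1: [0, 0, 0]
R5 ← R5 + (2)·R1: [0, 0, 0]
1 nonzero row, so rank(A) = 1.
A has 3 columns; by rank–nullity, nullity = 3 − 1 = 2.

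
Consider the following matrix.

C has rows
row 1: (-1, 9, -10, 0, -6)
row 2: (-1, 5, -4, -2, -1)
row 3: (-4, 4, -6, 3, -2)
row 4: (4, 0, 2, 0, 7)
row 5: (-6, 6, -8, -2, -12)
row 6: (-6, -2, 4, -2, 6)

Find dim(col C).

Row reduce to echelon form.
R2 ← R2 − R1: [0, -4, 6, -2, 5]
R3 ← R3 − (4)·R1: [0, -32, 34, 3, 22]
R4 ← R4 + (4)·R1: [0, 36, -38, 0, -17]
R5 ← R5 − (6)·R1: [0, -48, 52, -2, 24]
R6 ← R6 − (6)·R1: [0, -56, 64, -2, 42]
R3 ← R3 − (8)·R2: [0, 0, -14, 19, -18]
R4 ← R4 + (9)·R2: [0, 0, 16, -18, 28]
R5 ← R5 − (12)·R2: [0, 0, -20, 22, -36]
R6 ← R6 − (14)·R2: [0, 0, -20, 26, -28]
R4 ← R4 + (8/7)·R3: [0, 0, 0, 26/7, 52/7]
R5 ← R5 − (10/7)·R3: [0, 0, 0, -36/7, -72/7]
R6 ← R6 − (10/7)·R3: [0, 0, 0, -8/7, -16/7]
R5 ← R5 + (18/13)·R4: [0, 0, 0, 0, 0]
R6 ← R6 + (4/13)·R4: [0, 0, 0, 0, 0]
Echelon form has 4 nonzero rows, so rank(C) = 4.
The column space has dimension equal to the rank: 4.

4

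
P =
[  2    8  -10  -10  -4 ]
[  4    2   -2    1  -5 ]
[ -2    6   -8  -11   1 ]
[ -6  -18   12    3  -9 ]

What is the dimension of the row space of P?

3

Row reduce to echelon form.
R2 ← R2 − (2)·R1: [0, -14, 18, 21, 3]
R3 ← R3 + R1: [0, 14, -18, -21, -3]
R4 ← R4 + (3)·R1: [0, 6, -18, -27, -21]
R3 ← R3 + R2: [0, 0, 0, 0, 0]
R4 ← R4 + (3/7)·R2: [0, 0, -72/7, -18, -138/7]
Swap R3 ↔ R4
Echelon form has 3 nonzero rows, so rank(P) = 3.
The row space has dimension equal to the rank: 3.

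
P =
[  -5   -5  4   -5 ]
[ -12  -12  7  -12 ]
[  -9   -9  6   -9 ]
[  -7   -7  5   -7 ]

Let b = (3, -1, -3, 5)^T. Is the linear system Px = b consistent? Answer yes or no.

Row reduce the augmented matrix [P | b].
R2 ← R2 − (12/5)·R1: [0, 0, -13/5, 0, -41/5]
R3 ← R3 − (9/5)·R1: [0, 0, -6/5, 0, -42/5]
R4 ← R4 − (7/5)·R1: [0, 0, -3/5, 0, 4/5]
R3 ← R3 − (6/13)·R2: [0, 0, 0, 0, -60/13]
R4 ← R4 − (3/13)·R2: [0, 0, 0, 0, 35/13]
R4 ← R4 + (7/12)·R3: [0, 0, 0, 0, 0]
The echelon form has 3 nonzero rows; the last pivot sits in the augmented column, so rank(P) = 2 but rank([P|b]) = 3.
Since the ranks differ, the system is inconsistent.

no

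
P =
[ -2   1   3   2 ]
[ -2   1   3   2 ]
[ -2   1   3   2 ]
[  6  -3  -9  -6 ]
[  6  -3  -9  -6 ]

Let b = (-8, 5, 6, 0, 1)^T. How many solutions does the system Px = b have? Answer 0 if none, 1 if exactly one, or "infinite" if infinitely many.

Row reduce the augmented matrix [P | b].
R2 ← R2 − R1: [0, 0, 0, 0, 13]
R3 ← R3 − R1: [0, 0, 0, 0, 14]
R4 ← R4 + (3)·R1: [0, 0, 0, 0, -24]
R5 ← R5 + (3)·R1: [0, 0, 0, 0, -23]
R3 ← R3 − (14/13)·R2: [0, 0, 0, 0, 0]
R4 ← R4 + (24/13)·R2: [0, 0, 0, 0, 0]
R5 ← R5 + (23/13)·R2: [0, 0, 0, 0, 0]
The echelon form has 2 nonzero rows; the last pivot sits in the augmented column, so rank(P) = 1 but rank([P|b]) = 2.
Since the ranks differ, the system is inconsistent.
It has no solutions.

0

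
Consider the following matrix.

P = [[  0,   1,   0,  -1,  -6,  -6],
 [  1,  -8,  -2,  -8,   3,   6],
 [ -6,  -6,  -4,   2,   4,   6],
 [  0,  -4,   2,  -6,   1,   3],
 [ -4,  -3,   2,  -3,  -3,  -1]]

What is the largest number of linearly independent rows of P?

Row reduce to echelon form.
Swap R1 ↔ R2
R3 ← R3 + (6)·R1: [0, -54, -16, -46, 22, 42]
R5 ← R5 + (4)·R1: [0, -35, -6, -35, 9, 23]
R3 ← R3 + (54)·R2: [0, 0, -16, -100, -302, -282]
R4 ← R4 + (4)·R2: [0, 0, 2, -10, -23, -21]
R5 ← R5 + (35)·R2: [0, 0, -6, -70, -201, -187]
R4 ← R4 + (1/8)·R3: [0, 0, 0, -45/2, -243/4, -225/4]
R5 ← R5 − (3/8)·R3: [0, 0, 0, -65/2, -351/4, -325/4]
R5 ← R5 − (13/9)·R4: [0, 0, 0, 0, 0, 0]
Echelon form has 4 nonzero rows, so rank(P) = 4.
The rank gives the maximum number of linearly independent rows: 4.

4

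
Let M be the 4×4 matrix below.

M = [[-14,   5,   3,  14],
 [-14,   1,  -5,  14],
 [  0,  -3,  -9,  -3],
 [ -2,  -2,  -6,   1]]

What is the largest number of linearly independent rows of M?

3

Row reduce to echelon form.
R2 ← R2 − R1: [0, -4, -8, 0]
R4 ← R4 − (1/7)·R1: [0, -19/7, -45/7, -1]
R3 ← R3 − (3/4)·R2: [0, 0, -3, -3]
R4 ← R4 − (19/28)·R2: [0, 0, -1, -1]
R4 ← R4 − (1/3)·R3: [0, 0, 0, 0]
Echelon form has 3 nonzero rows, so rank(M) = 3.
The rank gives the maximum number of linearly independent rows: 3.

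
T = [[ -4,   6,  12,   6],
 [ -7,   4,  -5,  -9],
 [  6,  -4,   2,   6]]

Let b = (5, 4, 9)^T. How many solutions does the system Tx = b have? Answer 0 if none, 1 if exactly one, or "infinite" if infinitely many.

Row reduce the augmented matrix [T | b].
R2 ← R2 − (7/4)·R1: [0, -13/2, -26, -39/2, -19/4]
R3 ← R3 + (3/2)·R1: [0, 5, 20, 15, 33/2]
R3 ← R3 + (10/13)·R2: [0, 0, 0, 0, 167/13]
The echelon form has 3 nonzero rows; the last pivot sits in the augmented column, so rank(T) = 2 but rank([T|b]) = 3.
Since the ranks differ, the system is inconsistent.
It has no solutions.

0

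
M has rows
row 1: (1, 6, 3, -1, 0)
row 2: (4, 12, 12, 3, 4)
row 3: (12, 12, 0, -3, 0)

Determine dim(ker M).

Row reduce to echelon form.
R2 ← R2 − (4)·R1: [0, -12, 0, 7, 4]
R3 ← R3 − (12)·R1: [0, -60, -36, 9, 0]
R3 ← R3 − (5)·R2: [0, 0, -36, -26, -20]
3 nonzero rows, so rank(M) = 3.
M has 5 columns; by rank–nullity, nullity = 5 − 3 = 2.

2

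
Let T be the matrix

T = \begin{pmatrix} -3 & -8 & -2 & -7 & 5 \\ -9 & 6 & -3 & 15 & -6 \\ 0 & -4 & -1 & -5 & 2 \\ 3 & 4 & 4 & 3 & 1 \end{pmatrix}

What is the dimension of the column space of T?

Row reduce to echelon form.
R2 ← R2 − (3)·R1: [0, 30, 3, 36, -21]
R4 ← R4 + R1: [0, -4, 2, -4, 6]
R3 ← R3 + (2/15)·R2: [0, 0, -3/5, -1/5, -4/5]
R4 ← R4 + (2/15)·R2: [0, 0, 12/5, 4/5, 16/5]
R4 ← R4 + (4)·R3: [0, 0, 0, 0, 0]
Echelon form has 3 nonzero rows, so rank(T) = 3.
The column space has dimension equal to the rank: 3.

3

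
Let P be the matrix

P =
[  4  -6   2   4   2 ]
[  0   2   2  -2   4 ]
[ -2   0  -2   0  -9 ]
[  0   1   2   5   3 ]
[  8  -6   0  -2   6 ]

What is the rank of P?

Row reduce to echelon form.
R3 ← R3 + (1/2)·R1: [0, -3, -1, 2, -8]
R5 ← R5 − (2)·R1: [0, 6, -4, -10, 2]
R3 ← R3 + (3/2)·R2: [0, 0, 2, -1, -2]
R4 ← R4 − (1/2)·R2: [0, 0, 1, 6, 1]
R5 ← R5 − (3)·R2: [0, 0, -10, -4, -10]
R4 ← R4 − (1/2)·R3: [0, 0, 0, 13/2, 2]
R5 ← R5 + (5)·R3: [0, 0, 0, -9, -20]
R5 ← R5 + (18/13)·R4: [0, 0, 0, 0, -224/13]
Echelon form has 5 nonzero rows, so rank(P) = 5.

5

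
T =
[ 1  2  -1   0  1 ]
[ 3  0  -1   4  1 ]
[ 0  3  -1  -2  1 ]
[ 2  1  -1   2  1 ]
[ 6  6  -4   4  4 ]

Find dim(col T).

Row reduce to echelon form.
R2 ← R2 − (3)·R1: [0, -6, 2, 4, -2]
R4 ← R4 − (2)·R1: [0, -3, 1, 2, -1]
R5 ← R5 − (6)·R1: [0, -6, 2, 4, -2]
R3 ← R3 + (1/2)·R2: [0, 0, 0, 0, 0]
R4 ← R4 − (1/2)·R2: [0, 0, 0, 0, 0]
R5 ← R5 − R2: [0, 0, 0, 0, 0]
Echelon form has 2 nonzero rows, so rank(T) = 2.
The column space has dimension equal to the rank: 2.

2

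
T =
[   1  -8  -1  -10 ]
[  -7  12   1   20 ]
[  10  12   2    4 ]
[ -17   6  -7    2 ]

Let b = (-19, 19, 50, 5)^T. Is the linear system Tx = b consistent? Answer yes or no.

Row reduce the augmented matrix [T | b].
R2 ← R2 + (7)·R1: [0, -44, -6, -50, -114]
R3 ← R3 − (10)·R1: [0, 92, 12, 104, 240]
R4 ← R4 + (17)·R1: [0, -130, -24, -168, -318]
R3 ← R3 + (23/11)·R2: [0, 0, -6/11, -6/11, 18/11]
R4 ← R4 − (65/22)·R2: [0, 0, -69/11, -223/11, 207/11]
R4 ← R4 − (23/2)·R3: [0, 0, 0, -14, 0]
The echelon form has 4 nonzero rows, and every pivot lies in the first 4 columns, so rank(T) = rank([T|b]) = 4.
The system is consistent.

yes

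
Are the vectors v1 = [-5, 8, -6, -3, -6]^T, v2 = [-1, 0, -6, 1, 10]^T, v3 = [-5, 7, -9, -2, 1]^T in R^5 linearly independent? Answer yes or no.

Form the matrix with these vectors as rows and row reduce.
R2 ← R2 − (1/5)·R1: [0, -8/5, -24/5, 8/5, 56/5]
R3 ← R3 − R1: [0, -1, -3, 1, 7]
R3 ← R3 − (5/8)·R2: [0, 0, 0, 0, 0]
2 nonzero rows, so the 3 vectors span a space of dimension 2.
Since 2 < 3, the vectors are linearly dependent.

no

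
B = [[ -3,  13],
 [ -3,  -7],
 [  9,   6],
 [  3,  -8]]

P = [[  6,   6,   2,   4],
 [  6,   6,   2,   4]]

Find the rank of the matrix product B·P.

First compute BP:
[[ 60,  60,  20,  40],
 [-60, -60, -20, -40],
 [ 90,  90,  30,  60],
 [-30, -30, -10, -20]]
Now row reduce the product.
R2 ← R2 + R1: [0, 0, 0, 0]
R3 ← R3 − (3/2)·R1: [0, 0, 0, 0]
R4 ← R4 + (1/2)·R1: [0, 0, 0, 0]
1 nonzero row, so rank(BP) = 1.

1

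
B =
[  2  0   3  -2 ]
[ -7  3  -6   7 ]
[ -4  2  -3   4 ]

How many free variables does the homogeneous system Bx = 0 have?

2

Row reduce to echelon form.
R2 ← R2 + (7/2)·R1: [0, 3, 9/2, 0]
R3 ← R3 + (2)·R1: [0, 2, 3, 0]
R3 ← R3 − (2/3)·R2: [0, 0, 0, 0]
2 nonzero rows, so rank(B) = 2.
B has 4 columns; by rank–nullity, nullity = 4 − 2 = 2.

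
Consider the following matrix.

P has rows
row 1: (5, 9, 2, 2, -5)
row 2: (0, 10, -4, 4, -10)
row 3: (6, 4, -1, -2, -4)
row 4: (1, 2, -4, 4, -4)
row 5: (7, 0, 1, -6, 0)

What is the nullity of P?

1

Row reduce to echelon form.
R3 ← R3 − (6/5)·R1: [0, -34/5, -17/5, -22/5, 2]
R4 ← R4 − (1/5)·R1: [0, 1/5, -22/5, 18/5, -3]
R5 ← R5 − (7/5)·R1: [0, -63/5, -9/5, -44/5, 7]
R3 ← R3 + (17/25)·R2: [0, 0, -153/25, -42/25, -24/5]
R4 ← R4 − (1/50)·R2: [0, 0, -108/25, 88/25, -14/5]
R5 ← R5 + (63/50)·R2: [0, 0, -171/25, -94/25, -28/5]
R4 ← R4 − (12/17)·R3: [0, 0, 0, 80/17, 10/17]
R5 ← R5 − (19/17)·R3: [0, 0, 0, -32/17, -4/17]
R5 ← R5 + (2/5)·R4: [0, 0, 0, 0, 0]
4 nonzero rows, so rank(P) = 4.
P has 5 columns; by rank–nullity, nullity = 5 − 4 = 1.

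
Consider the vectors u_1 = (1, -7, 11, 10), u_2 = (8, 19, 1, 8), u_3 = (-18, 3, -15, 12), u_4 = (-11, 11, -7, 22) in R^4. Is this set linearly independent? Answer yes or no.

Form the matrix with these vectors as rows and row reduce.
R2 ← R2 − (8)·R1: [0, 75, -87, -72]
R3 ← R3 + (18)·R1: [0, -123, 183, 192]
R4 ← R4 + (11)·R1: [0, -66, 114, 132]
R3 ← R3 + (41/25)·R2: [0, 0, 1008/25, 1848/25]
R4 ← R4 + (22/25)·R2: [0, 0, 936/25, 1716/25]
R4 ← R4 − (13/14)·R3: [0, 0, 0, 0]
3 nonzero rows, so the 4 vectors span a space of dimension 3.
Since 3 < 4, the vectors are linearly dependent.

no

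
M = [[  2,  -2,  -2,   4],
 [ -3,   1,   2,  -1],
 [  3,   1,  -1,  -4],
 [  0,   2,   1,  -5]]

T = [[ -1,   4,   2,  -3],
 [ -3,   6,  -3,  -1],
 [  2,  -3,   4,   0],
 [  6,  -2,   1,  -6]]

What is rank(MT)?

2

First compute MT:
[[ 24,  -6,   6, -28],
 [ -2, -10,  -2,  14],
 [-32,  29,  -5,  14],
 [-34,  19,  -7,  28]]
Now row reduce the product.
R2 ← R2 + (1/12)·R1: [0, -21/2, -3/2, 35/3]
R3 ← R3 + (4/3)·R1: [0, 21, 3, -70/3]
R4 ← R4 + (17/12)·R1: [0, 21/2, 3/2, -35/3]
R3 ← R3 + (2)·R2: [0, 0, 0, 0]
R4 ← R4 + R2: [0, 0, 0, 0]
2 nonzero rows, so rank(MT) = 2.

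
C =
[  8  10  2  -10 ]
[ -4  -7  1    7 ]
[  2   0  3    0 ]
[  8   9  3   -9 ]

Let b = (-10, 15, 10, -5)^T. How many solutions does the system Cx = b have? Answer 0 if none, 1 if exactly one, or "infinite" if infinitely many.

infinite

Row reduce the augmented matrix [C | b].
R2 ← R2 + (1/2)·R1: [0, -2, 2, 2, 10]
R3 ← R3 − (1/4)·R1: [0, -5/2, 5/2, 5/2, 25/2]
R4 ← R4 − R1: [0, -1, 1, 1, 5]
R3 ← R3 − (5/4)·R2: [0, 0, 0, 0, 0]
R4 ← R4 − (1/2)·R2: [0, 0, 0, 0, 0]
The echelon form has 2 nonzero rows, and every pivot lies in the first 4 columns, so rank(C) = rank([C|b]) = 2.
The system is consistent.
rank = 2 < 4 unknowns, so there are infinitely many solutions.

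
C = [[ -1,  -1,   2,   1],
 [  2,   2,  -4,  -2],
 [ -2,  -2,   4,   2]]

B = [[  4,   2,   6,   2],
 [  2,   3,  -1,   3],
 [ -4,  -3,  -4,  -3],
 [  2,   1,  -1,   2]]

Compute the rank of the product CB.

First compute CB:
[[-12, -10, -14,  -9],
 [ 24,  20,  28,  18],
 [-24, -20, -28, -18]]
Now row reduce the product.
R2 ← R2 + (2)·R1: [0, 0, 0, 0]
R3 ← R3 − (2)·R1: [0, 0, 0, 0]
1 nonzero row, so rank(CB) = 1.

1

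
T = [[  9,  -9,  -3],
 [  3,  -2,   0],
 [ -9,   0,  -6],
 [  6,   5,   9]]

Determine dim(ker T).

1

Row reduce to echelon form.
R2 ← R2 − (1/3)·R1: [0, 1, 1]
R3 ← R3 + R1: [0, -9, -9]
R4 ← R4 − (2/3)·R1: [0, 11, 11]
R3 ← R3 + (9)·R2: [0, 0, 0]
R4 ← R4 − (11)·R2: [0, 0, 0]
2 nonzero rows, so rank(T) = 2.
T has 3 columns; by rank–nullity, nullity = 3 − 2 = 1.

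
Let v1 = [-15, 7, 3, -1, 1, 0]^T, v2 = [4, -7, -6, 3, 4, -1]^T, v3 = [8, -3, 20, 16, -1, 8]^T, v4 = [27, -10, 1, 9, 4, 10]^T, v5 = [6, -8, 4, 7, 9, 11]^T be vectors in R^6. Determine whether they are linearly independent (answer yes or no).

Form the matrix with these vectors as rows and row reduce.
R2 ← R2 + (4/15)·R1: [0, -77/15, -26/5, 41/15, 64/15, -1]
R3 ← R3 + (8/15)·R1: [0, 11/15, 108/5, 232/15, -7/15, 8]
R4 ← R4 + (9/5)·R1: [0, 13/5, 32/5, 36/5, 29/5, 10]
R5 ← R5 + (2/5)·R1: [0, -26/5, 26/5, 33/5, 47/5, 11]
R3 ← R3 + (1/7)·R2: [0, 0, 146/7, 111/7, 1/7, 55/7]
R4 ← R4 + (39/77)·R2: [0, 0, 290/77, 661/77, 613/77, 731/77]
R5 ← R5 − (78/77)·R2: [0, 0, 806/77, 295/77, 391/77, 925/77]
R4 ← R4 − (145/803)·R3: [0, 0, 0, 4594/803, 6372/803, 6484/803]
R5 ← R5 − (403/803)·R3: [0, 0, 0, -3314/803, 4020/803, 6480/803]
R5 ← R5 + (1657/2297)·R4: [0, 0, 0, 0, 24648/2297, 31916/2297]
5 nonzero rows, so the 5 vectors span a space of dimension 5.
Since 5 = 5, the vectors are linearly independent.

yes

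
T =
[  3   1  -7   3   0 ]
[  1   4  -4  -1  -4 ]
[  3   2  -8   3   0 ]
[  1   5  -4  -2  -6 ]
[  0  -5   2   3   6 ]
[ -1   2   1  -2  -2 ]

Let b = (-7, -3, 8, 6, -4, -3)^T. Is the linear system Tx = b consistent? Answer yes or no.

Row reduce the augmented matrix [T | b].
R2 ← R2 − (1/3)·R1: [0, 11/3, -5/3, -2, -4, -2/3]
R3 ← R3 − R1: [0, 1, -1, 0, 0, 15]
R4 ← R4 − (1/3)·R1: [0, 14/3, -5/3, -3, -6, 25/3]
R6 ← R6 + (1/3)·R1: [0, 7/3, -4/3, -1, -2, -16/3]
R3 ← R3 − (3/11)·R2: [0, 0, -6/11, 6/11, 12/11, 167/11]
R4 ← R4 − (14/11)·R2: [0, 0, 5/11, -5/11, -10/11, 101/11]
R5 ← R5 + (15/11)·R2: [0, 0, -3/11, 3/11, 6/11, -54/11]
R6 ← R6 − (7/11)·R2: [0, 0, -3/11, 3/11, 6/11, -54/11]
R4 ← R4 + (5/6)·R3: [0, 0, 0, 0, 0, 131/6]
R5 ← R5 − (1/2)·R3: [0, 0, 0, 0, 0, -25/2]
R6 ← R6 − (1/2)·R3: [0, 0, 0, 0, 0, -25/2]
R5 ← R5 + (75/131)·R4: [0, 0, 0, 0, 0, 0]
R6 ← R6 + (75/131)·R4: [0, 0, 0, 0, 0, 0]
The echelon form has 4 nonzero rows; the last pivot sits in the augmented column, so rank(T) = 3 but rank([T|b]) = 4.
Since the ranks differ, the system is inconsistent.

no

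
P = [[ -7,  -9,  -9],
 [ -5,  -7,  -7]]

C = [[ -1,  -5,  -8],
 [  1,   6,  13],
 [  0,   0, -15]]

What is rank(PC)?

First compute PC:
[[ -2, -19,  74],
 [ -2, -17,  54]]
Now row reduce the product.
R2 ← R2 − R1: [0, 2, -20]
2 nonzero rows, so rank(PC) = 2.

2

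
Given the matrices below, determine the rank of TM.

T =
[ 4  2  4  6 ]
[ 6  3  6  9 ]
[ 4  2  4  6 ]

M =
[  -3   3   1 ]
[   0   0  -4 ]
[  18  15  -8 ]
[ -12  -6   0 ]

First compute TM:
[[-12,  36, -36],
 [-18,  54, -54],
 [-12,  36, -36]]
Now row reduce the product.
R2 ← R2 − (3/2)·R1: [0, 0, 0]
R3 ← R3 − R1: [0, 0, 0]
1 nonzero row, so rank(TM) = 1.

1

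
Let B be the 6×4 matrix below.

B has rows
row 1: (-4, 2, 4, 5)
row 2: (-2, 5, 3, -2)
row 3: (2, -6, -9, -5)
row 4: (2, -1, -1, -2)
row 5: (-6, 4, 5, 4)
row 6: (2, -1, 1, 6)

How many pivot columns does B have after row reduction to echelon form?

4

Row reduce to echelon form.
R2 ← R2 − (1/2)·R1: [0, 4, 1, -9/2]
R3 ← R3 + (1/2)·R1: [0, -5, -7, -5/2]
R4 ← R4 + (1/2)·R1: [0, 0, 1, 1/2]
R5 ← R5 − (3/2)·R1: [0, 1, -1, -7/2]
R6 ← R6 + (1/2)·R1: [0, 0, 3, 17/2]
R3 ← R3 + (5/4)·R2: [0, 0, -23/4, -65/8]
R5 ← R5 − (1/4)·R2: [0, 0, -5/4, -19/8]
R4 ← R4 + (4/23)·R3: [0, 0, 0, -21/23]
R5 ← R5 − (5/23)·R3: [0, 0, 0, -14/23]
R6 ← R6 + (12/23)·R3: [0, 0, 0, 98/23]
R5 ← R5 − (2/3)·R4: [0, 0, 0, 0]
R6 ← R6 + (14/3)·R4: [0, 0, 0, 0]
Echelon form has 4 nonzero rows, so rank(B) = 4.
Each nonzero row contributes one pivot column: 4 pivot columns.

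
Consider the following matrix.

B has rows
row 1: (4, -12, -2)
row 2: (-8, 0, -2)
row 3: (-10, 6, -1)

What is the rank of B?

2

Row reduce to echelon form.
R2 ← R2 + (2)·R1: [0, -24, -6]
R3 ← R3 + (5/2)·R1: [0, -24, -6]
R3 ← R3 − R2: [0, 0, 0]
Echelon form has 2 nonzero rows, so rank(B) = 2.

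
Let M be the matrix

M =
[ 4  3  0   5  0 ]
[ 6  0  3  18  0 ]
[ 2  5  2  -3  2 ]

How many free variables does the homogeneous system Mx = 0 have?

2

Row reduce to echelon form.
R2 ← R2 − (3/2)·R1: [0, -9/2, 3, 21/2, 0]
R3 ← R3 − (1/2)·R1: [0, 7/2, 2, -11/2, 2]
R3 ← R3 + (7/9)·R2: [0, 0, 13/3, 8/3, 2]
3 nonzero rows, so rank(M) = 3.
M has 5 columns; by rank–nullity, nullity = 5 − 3 = 2.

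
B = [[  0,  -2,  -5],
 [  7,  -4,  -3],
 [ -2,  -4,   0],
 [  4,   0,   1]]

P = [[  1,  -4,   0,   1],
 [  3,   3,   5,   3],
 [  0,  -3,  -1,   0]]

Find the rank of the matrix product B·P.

2

First compute BP:
[[ -6,   9,  -5,  -6],
 [ -5, -31, -17,  -5],
 [-14,  -4, -20, -14],
 [  4, -19,  -1,   4]]
Now row reduce the product.
R2 ← R2 − (5/6)·R1: [0, -77/2, -77/6, 0]
R3 ← R3 − (7/3)·R1: [0, -25, -25/3, 0]
R4 ← R4 + (2/3)·R1: [0, -13, -13/3, 0]
R3 ← R3 − (50/77)·R2: [0, 0, 0, 0]
R4 ← R4 − (26/77)·R2: [0, 0, 0, 0]
2 nonzero rows, so rank(BP) = 2.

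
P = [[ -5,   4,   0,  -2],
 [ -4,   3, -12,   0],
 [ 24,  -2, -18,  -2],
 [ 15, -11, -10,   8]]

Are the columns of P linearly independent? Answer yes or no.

Row reduce P to echelon form.
R2 ← R2 − (4/5)·R1: [0, -1/5, -12, 8/5]
R3 ← R3 + (24/5)·R1: [0, 86/5, -18, -58/5]
R4 ← R4 + (3)·R1: [0, 1, -10, 2]
R3 ← R3 + (86)·R2: [0, 0, -1050, 126]
R4 ← R4 + (5)·R2: [0, 0, -70, 10]
R4 ← R4 − (1/15)·R3: [0, 0, 0, 8/5]
4 pivots among 4 columns.
Every column is a pivot column, so the columns are linearly independent.

yes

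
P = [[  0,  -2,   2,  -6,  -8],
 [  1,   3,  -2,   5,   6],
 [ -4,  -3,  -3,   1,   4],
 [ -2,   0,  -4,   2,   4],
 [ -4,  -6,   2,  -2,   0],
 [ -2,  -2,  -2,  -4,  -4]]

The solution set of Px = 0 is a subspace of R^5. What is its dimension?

Row reduce to echelon form.
Swap R1 ↔ R2
R3 ← R3 + (4)·R1: [0, 9, -11, 21, 28]
R4 ← R4 + (2)·R1: [0, 6, -8, 12, 16]
R5 ← R5 + (4)·R1: [0, 6, -6, 18, 24]
R6 ← R6 + (2)·R1: [0, 4, -6, 6, 8]
R3 ← R3 + (9/2)·R2: [0, 0, -2, -6, -8]
R4 ← R4 + (3)·R2: [0, 0, -2, -6, -8]
R5 ← R5 + (3)·R2: [0, 0, 0, 0, 0]
R6 ← R6 + (2)·R2: [0, 0, -2, -6, -8]
R4 ← R4 − R3: [0, 0, 0, 0, 0]
R6 ← R6 − R3: [0, 0, 0, 0, 0]
3 nonzero rows, so rank(P) = 3.
P has 5 columns; by rank–nullity, nullity = 5 − 3 = 2.

2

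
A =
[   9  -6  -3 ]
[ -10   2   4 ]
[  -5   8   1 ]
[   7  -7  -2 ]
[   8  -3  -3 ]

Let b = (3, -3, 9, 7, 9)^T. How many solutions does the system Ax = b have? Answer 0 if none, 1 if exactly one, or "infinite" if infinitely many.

Row reduce the augmented matrix [A | b].
R2 ← R2 + (10/9)·R1: [0, -14/3, 2/3, 1/3]
R3 ← R3 + (5/9)·R1: [0, 14/3, -2/3, 32/3]
R4 ← R4 − (7/9)·R1: [0, -7/3, 1/3, 14/3]
R5 ← R5 − (8/9)·R1: [0, 7/3, -1/3, 19/3]
R3 ← R3 + R2: [0, 0, 0, 11]
R4 ← R4 − (1/2)·R2: [0, 0, 0, 9/2]
R5 ← R5 + (1/2)·R2: [0, 0, 0, 13/2]
R4 ← R4 − (9/22)·R3: [0, 0, 0, 0]
R5 ← R5 − (13/22)·R3: [0, 0, 0, 0]
The echelon form has 3 nonzero rows; the last pivot sits in the augmented column, so rank(A) = 2 but rank([A|b]) = 3.
Since the ranks differ, the system is inconsistent.
It has no solutions.

0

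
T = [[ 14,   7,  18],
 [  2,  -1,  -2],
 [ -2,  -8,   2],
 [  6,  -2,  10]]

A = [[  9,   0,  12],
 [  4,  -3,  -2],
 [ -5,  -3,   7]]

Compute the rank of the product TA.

3

First compute TA:
[[ 64, -75, 280],
 [ 24,   9,  12],
 [-60,  18,   6],
 [ -4, -24, 146]]
Now row reduce the product.
R2 ← R2 − (3/8)·R1: [0, 297/8, -93]
R3 ← R3 + (15/16)·R1: [0, -837/16, 537/2]
R4 ← R4 + (1/16)·R1: [0, -459/16, 327/2]
R3 ← R3 + (31/22)·R2: [0, 0, 1512/11]
R4 ← R4 + (17/22)·R2: [0, 0, 1008/11]
R4 ← R4 − (2/3)·R3: [0, 0, 0]
3 nonzero rows, so rank(TA) = 3.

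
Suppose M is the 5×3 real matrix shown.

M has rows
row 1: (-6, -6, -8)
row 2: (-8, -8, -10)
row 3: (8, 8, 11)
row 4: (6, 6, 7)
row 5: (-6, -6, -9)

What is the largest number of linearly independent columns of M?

Row reduce to echelon form.
R2 ← R2 − (4/3)·R1: [0, 0, 2/3]
R3 ← R3 + (4/3)·R1: [0, 0, 1/3]
R4 ← R4 + R1: [0, 0, -1]
R5 ← R5 − R1: [0, 0, -1]
R3 ← R3 − (1/2)·R2: [0, 0, 0]
R4 ← R4 + (3/2)·R2: [0, 0, 0]
R5 ← R5 + (3/2)·R2: [0, 0, 0]
Echelon form has 2 nonzero rows, so rank(M) = 2.
The rank gives the maximum number of linearly independent columns: 2.

2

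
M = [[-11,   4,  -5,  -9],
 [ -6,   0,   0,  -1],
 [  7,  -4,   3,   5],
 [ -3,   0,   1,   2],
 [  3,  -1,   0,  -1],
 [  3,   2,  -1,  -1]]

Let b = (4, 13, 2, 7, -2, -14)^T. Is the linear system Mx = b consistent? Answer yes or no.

Row reduce the augmented matrix [M | b].
R2 ← R2 − (6/11)·R1: [0, -24/11, 30/11, 43/11, 119/11]
R3 ← R3 + (7/11)·R1: [0, -16/11, -2/11, -8/11, 50/11]
R4 ← R4 − (3/11)·R1: [0, -12/11, 26/11, 49/11, 65/11]
R5 ← R5 + (3/11)·R1: [0, 1/11, -15/11, -38/11, -10/11]
R6 ← R6 + (3/11)·R1: [0, 34/11, -26/11, -38/11, -142/11]
R3 ← R3 − (2/3)·R2: [0, 0, -2, -10/3, -8/3]
R4 ← R4 − (1/2)·R2: [0, 0, 1, 5/2, 1/2]
R5 ← R5 + (1/24)·R2: [0, 0, -5/4, -79/24, -11/24]
R6 ← R6 + (17/12)·R2: [0, 0, 3/2, 25/12, 29/12]
R4 ← R4 + (1/2)·R3: [0, 0, 0, 5/6, -5/6]
R5 ← R5 − (5/8)·R3: [0, 0, 0, -29/24, 29/24]
R6 ← R6 + (3/4)·R3: [0, 0, 0, -5/12, 5/12]
R5 ← R5 + (29/20)·R4: [0, 0, 0, 0, 0]
R6 ← R6 + (1/2)·R4: [0, 0, 0, 0, 0]
The echelon form has 4 nonzero rows, and every pivot lies in the first 4 columns, so rank(M) = rank([M|b]) = 4.
The system is consistent.

yes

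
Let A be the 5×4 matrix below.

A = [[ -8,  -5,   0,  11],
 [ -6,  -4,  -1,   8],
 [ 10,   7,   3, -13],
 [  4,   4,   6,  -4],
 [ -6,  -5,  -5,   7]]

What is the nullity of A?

2

Row reduce to echelon form.
R2 ← R2 − (3/4)·R1: [0, -1/4, -1, -1/4]
R3 ← R3 + (5/4)·R1: [0, 3/4, 3, 3/4]
R4 ← R4 + (1/2)·R1: [0, 3/2, 6, 3/2]
R5 ← R5 − (3/4)·R1: [0, -5/4, -5, -5/4]
R3 ← R3 + (3)·R2: [0, 0, 0, 0]
R4 ← R4 + (6)·R2: [0, 0, 0, 0]
R5 ← R5 − (5)·R2: [0, 0, 0, 0]
2 nonzero rows, so rank(A) = 2.
A has 4 columns; by rank–nullity, nullity = 4 − 2 = 2.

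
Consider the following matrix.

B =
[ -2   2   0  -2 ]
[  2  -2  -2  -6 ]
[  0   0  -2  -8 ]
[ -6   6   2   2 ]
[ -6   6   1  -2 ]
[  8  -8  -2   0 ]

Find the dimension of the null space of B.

Row reduce to echelon form.
R2 ← R2 + R1: [0, 0, -2, -8]
R4 ← R4 − (3)·R1: [0, 0, 2, 8]
R5 ← R5 − (3)·R1: [0, 0, 1, 4]
R6 ← R6 + (4)·R1: [0, 0, -2, -8]
R3 ← R3 − R2: [0, 0, 0, 0]
R4 ← R4 + R2: [0, 0, 0, 0]
R5 ← R5 + (1/2)·R2: [0, 0, 0, 0]
R6 ← R6 − R2: [0, 0, 0, 0]
2 nonzero rows, so rank(B) = 2.
B has 4 columns; by rank–nullity, nullity = 4 − 2 = 2.

2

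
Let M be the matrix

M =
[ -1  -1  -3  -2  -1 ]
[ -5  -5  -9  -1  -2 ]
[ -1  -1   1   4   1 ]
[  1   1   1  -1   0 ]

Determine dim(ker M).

Row reduce to echelon form.
R2 ← R2 − (5)·R1: [0, 0, 6, 9, 3]
R3 ← R3 − R1: [0, 0, 4, 6, 2]
R4 ← R4 + R1: [0, 0, -2, -3, -1]
R3 ← R3 − (2/3)·R2: [0, 0, 0, 0, 0]
R4 ← R4 + (1/3)·R2: [0, 0, 0, 0, 0]
2 nonzero rows, so rank(M) = 2.
M has 5 columns; by rank–nullity, nullity = 5 − 2 = 3.

3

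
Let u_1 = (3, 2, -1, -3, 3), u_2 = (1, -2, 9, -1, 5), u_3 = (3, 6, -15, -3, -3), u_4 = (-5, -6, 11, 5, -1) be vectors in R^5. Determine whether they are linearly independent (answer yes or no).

no

Form the matrix with these vectors as rows and row reduce.
R2 ← R2 − (1/3)·R1: [0, -8/3, 28/3, 0, 4]
R3 ← R3 − R1: [0, 4, -14, 0, -6]
R4 ← R4 + (5/3)·R1: [0, -8/3, 28/3, 0, 4]
R3 ← R3 + (3/2)·R2: [0, 0, 0, 0, 0]
R4 ← R4 − R2: [0, 0, 0, 0, 0]
2 nonzero rows, so the 4 vectors span a space of dimension 2.
Since 2 < 4, the vectors are linearly dependent.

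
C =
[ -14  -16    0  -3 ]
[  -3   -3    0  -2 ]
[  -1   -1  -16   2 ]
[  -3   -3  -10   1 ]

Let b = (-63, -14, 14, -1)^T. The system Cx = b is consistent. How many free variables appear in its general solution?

0

Row reduce the augmented matrix [C | b].
R2 ← R2 − (3/14)·R1: [0, 3/7, 0, -19/14, -1/2]
R3 ← R3 − (1/14)·R1: [0, 1/7, -16, 31/14, 37/2]
R4 ← R4 − (3/14)·R1: [0, 3/7, -10, 23/14, 25/2]
R3 ← R3 − (1/3)·R2: [0, 0, -16, 8/3, 56/3]
R4 ← R4 − R2: [0, 0, -10, 3, 13]
R4 ← R4 − (5/8)·R3: [0, 0, 0, 4/3, 4/3]
The echelon form has 4 nonzero rows, and every pivot lies in the first 4 columns, so rank(C) = rank([C|b]) = 4.
The system is consistent.
Free variables = (unknowns) − (rank) = 4 − 4 = 0.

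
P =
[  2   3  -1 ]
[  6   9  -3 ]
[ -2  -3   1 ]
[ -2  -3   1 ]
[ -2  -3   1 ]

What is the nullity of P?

2

Row reduce to echelon form.
R2 ← R2 − (3)·R1: [0, 0, 0]
R3 ← R3 + R1: [0, 0, 0]
R4 ← R4 + R1: [0, 0, 0]
R5 ← R5 + R1: [0, 0, 0]
1 nonzero row, so rank(P) = 1.
P has 3 columns; by rank–nullity, nullity = 3 − 1 = 2.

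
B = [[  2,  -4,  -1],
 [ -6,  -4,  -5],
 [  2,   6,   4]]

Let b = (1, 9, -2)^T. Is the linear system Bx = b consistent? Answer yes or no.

no

Row reduce the augmented matrix [B | b].
R2 ← R2 + (3)·R1: [0, -16, -8, 12]
R3 ← R3 − R1: [0, 10, 5, -3]
R3 ← R3 + (5/8)·R2: [0, 0, 0, 9/2]
The echelon form has 3 nonzero rows; the last pivot sits in the augmented column, so rank(B) = 2 but rank([B|b]) = 3.
Since the ranks differ, the system is inconsistent.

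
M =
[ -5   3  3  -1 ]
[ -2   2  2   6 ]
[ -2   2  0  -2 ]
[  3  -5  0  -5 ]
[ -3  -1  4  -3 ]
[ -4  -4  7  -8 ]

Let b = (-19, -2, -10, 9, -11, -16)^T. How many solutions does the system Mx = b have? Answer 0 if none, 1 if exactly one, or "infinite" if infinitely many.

Row reduce the augmented matrix [M | b].
R2 ← R2 − (2/5)·R1: [0, 4/5, 4/5, 32/5, 28/5]
R3 ← R3 − (2/5)·R1: [0, 4/5, -6/5, -8/5, -12/5]
R4 ← R4 + (3/5)·R1: [0, -16/5, 9/5, -28/5, -12/5]
R5 ← R5 − (3/5)·R1: [0, -14/5, 11/5, -12/5, 2/5]
R6 ← R6 − (4/5)·R1: [0, -32/5, 23/5, -36/5, -4/5]
R3 ← R3 − R2: [0, 0, -2, -8, -8]
R4 ← R4 + (4)·R2: [0, 0, 5, 20, 20]
R5 ← R5 + (7/2)·R2: [0, 0, 5, 20, 20]
R6 ← R6 + (8)·R2: [0, 0, 11, 44, 44]
R4 ← R4 + (5/2)·R3: [0, 0, 0, 0, 0]
R5 ← R5 + (5/2)·R3: [0, 0, 0, 0, 0]
R6 ← R6 + (11/2)·R3: [0, 0, 0, 0, 0]
The echelon form has 3 nonzero rows, and every pivot lies in the first 4 columns, so rank(M) = rank([M|b]) = 3.
The system is consistent.
rank = 3 < 4 unknowns, so there are infinitely many solutions.

infinite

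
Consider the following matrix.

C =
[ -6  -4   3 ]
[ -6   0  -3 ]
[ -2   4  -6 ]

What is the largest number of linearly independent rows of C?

3

Row reduce to echelon form.
R2 ← R2 − R1: [0, 4, -6]
R3 ← R3 − (1/3)·R1: [0, 16/3, -7]
R3 ← R3 − (4/3)·R2: [0, 0, 1]
Echelon form has 3 nonzero rows, so rank(C) = 3.
The rank gives the maximum number of linearly independent rows: 3.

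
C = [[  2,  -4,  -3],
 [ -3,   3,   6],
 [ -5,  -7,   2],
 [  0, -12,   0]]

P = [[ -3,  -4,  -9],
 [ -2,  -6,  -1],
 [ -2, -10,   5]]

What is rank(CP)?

2

First compute CP:
[[  8,  46, -29],
 [ -9, -66,  54],
 [ 25,  42,  62],
 [ 24,  72,  12]]
Now row reduce the product.
R2 ← R2 + (9/8)·R1: [0, -57/4, 171/8]
R3 ← R3 − (25/8)·R1: [0, -407/4, 1221/8]
R4 ← R4 − (3)·R1: [0, -66, 99]
R3 ← R3 − (407/57)·R2: [0, 0, 0]
R4 ← R4 − (88/19)·R2: [0, 0, 0]
2 nonzero rows, so rank(CP) = 2.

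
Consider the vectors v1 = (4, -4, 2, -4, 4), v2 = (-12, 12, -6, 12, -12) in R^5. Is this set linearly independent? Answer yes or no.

no

Form the matrix with these vectors as rows and row reduce.
R2 ← R2 + (3)·R1: [0, 0, 0, 0, 0]
1 nonzero row, so the 2 vectors span a space of dimension 1.
Since 1 < 2, the vectors are linearly dependent.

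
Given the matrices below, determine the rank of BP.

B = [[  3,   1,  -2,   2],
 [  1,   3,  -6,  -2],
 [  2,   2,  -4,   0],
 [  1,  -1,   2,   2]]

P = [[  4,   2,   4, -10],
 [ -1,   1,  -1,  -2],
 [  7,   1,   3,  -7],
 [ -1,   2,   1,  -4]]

First compute BP:
[[ -5,   9,   7, -26],
 [-39,  -5, -19,  34],
 [-22,   2,  -6,   4],
 [ 17,   7,  13, -30]]
Now row reduce the product.
R2 ← R2 − (39/5)·R1: [0, -376/5, -368/5, 1184/5]
R3 ← R3 − (22/5)·R1: [0, -188/5, -184/5, 592/5]
R4 ← R4 + (17/5)·R1: [0, 188/5, 184/5, -592/5]
R3 ← R3 − (1/2)·R2: [0, 0, 0, 0]
R4 ← R4 + (1/2)·R2: [0, 0, 0, 0]
2 nonzero rows, so rank(BP) = 2.

2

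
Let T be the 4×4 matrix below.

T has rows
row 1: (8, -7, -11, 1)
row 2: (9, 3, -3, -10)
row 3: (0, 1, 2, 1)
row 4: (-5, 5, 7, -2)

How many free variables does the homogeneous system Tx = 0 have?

1

Row reduce to echelon form.
R2 ← R2 − (9/8)·R1: [0, 87/8, 75/8, -89/8]
R4 ← R4 + (5/8)·R1: [0, 5/8, 1/8, -11/8]
R3 ← R3 − (8/87)·R2: [0, 0, 33/29, 176/87]
R4 ← R4 − (5/87)·R2: [0, 0, -12/29, -64/87]
R4 ← R4 + (4/11)·R3: [0, 0, 0, 0]
3 nonzero rows, so rank(T) = 3.
T has 4 columns; by rank–nullity, nullity = 4 − 3 = 1.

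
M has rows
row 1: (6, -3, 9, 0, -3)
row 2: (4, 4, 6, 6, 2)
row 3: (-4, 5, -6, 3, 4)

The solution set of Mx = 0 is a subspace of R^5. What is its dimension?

3

Row reduce to echelon form.
R2 ← R2 − (2/3)·R1: [0, 6, 0, 6, 4]
R3 ← R3 + (2/3)·R1: [0, 3, 0, 3, 2]
R3 ← R3 − (1/2)·R2: [0, 0, 0, 0, 0]
2 nonzero rows, so rank(M) = 2.
M has 5 columns; by rank–nullity, nullity = 5 − 2 = 3.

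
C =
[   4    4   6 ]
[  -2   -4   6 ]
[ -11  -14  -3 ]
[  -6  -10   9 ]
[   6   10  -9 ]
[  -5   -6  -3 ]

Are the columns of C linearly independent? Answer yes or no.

Row reduce C to echelon form.
R2 ← R2 + (1/2)·R1: [0, -2, 9]
R3 ← R3 + (11/4)·R1: [0, -3, 27/2]
R4 ← R4 + (3/2)·R1: [0, -4, 18]
R5 ← R5 − (3/2)·R1: [0, 4, -18]
R6 ← R6 + (5/4)·R1: [0, -1, 9/2]
R3 ← R3 − (3/2)·R2: [0, 0, 0]
R4 ← R4 − (2)·R2: [0, 0, 0]
R5 ← R5 + (2)·R2: [0, 0, 0]
R6 ← R6 − (1/2)·R2: [0, 0, 0]
2 pivots among 3 columns.
Only 2 < 3 pivot columns, so the columns are linearly dependent.

no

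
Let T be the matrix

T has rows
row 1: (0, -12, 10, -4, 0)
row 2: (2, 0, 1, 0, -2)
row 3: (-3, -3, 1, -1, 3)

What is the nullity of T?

Row reduce to echelon form.
Swap R1 ↔ R2
R3 ← R3 + (3/2)·R1: [0, -3, 5/2, -1, 0]
R3 ← R3 − (1/4)·R2: [0, 0, 0, 0, 0]
2 nonzero rows, so rank(T) = 2.
T has 5 columns; by rank–nullity, nullity = 5 − 2 = 3.

3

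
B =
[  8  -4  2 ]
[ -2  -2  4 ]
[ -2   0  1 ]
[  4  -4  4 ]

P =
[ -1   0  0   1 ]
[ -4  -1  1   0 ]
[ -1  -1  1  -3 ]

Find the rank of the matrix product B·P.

First compute BP:
[[  6,   2,  -2,   2],
 [  6,  -2,   2, -14],
 [  1,  -1,   1,  -5],
 [  8,   0,   0,  -8]]
Now row reduce the product.
R2 ← R2 − R1: [0, -4, 4, -16]
R3 ← R3 − (1/6)·R1: [0, -4/3, 4/3, -16/3]
R4 ← R4 − (4/3)·R1: [0, -8/3, 8/3, -32/3]
R3 ← R3 − (1/3)·R2: [0, 0, 0, 0]
R4 ← R4 − (2/3)·R2: [0, 0, 0, 0]
2 nonzero rows, so rank(BP) = 2.

2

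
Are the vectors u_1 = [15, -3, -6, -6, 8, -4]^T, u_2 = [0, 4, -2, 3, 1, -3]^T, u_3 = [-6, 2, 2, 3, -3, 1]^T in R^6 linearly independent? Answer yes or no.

no

Form the matrix with these vectors as rows and row reduce.
R3 ← R3 + (2/5)·R1: [0, 4/5, -2/5, 3/5, 1/5, -3/5]
R3 ← R3 − (1/5)·R2: [0, 0, 0, 0, 0, 0]
2 nonzero rows, so the 3 vectors span a space of dimension 2.
Since 2 < 3, the vectors are linearly dependent.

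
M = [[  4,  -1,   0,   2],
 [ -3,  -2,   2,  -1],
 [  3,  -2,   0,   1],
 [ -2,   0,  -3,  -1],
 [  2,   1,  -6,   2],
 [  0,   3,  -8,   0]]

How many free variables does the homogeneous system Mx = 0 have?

Row reduce to echelon form.
R2 ← R2 + (3/4)·R1: [0, -11/4, 2, 1/2]
R3 ← R3 − (3/4)·R1: [0, -5/4, 0, -1/2]
R4 ← R4 + (1/2)·R1: [0, -1/2, -3, 0]
R5 ← R5 − (1/2)·R1: [0, 3/2, -6, 1]
R3 ← R3 − (5/11)·R2: [0, 0, -10/11, -8/11]
R4 ← R4 − (2/11)·R2: [0, 0, -37/11, -1/11]
R5 ← R5 + (6/11)·R2: [0, 0, -54/11, 14/11]
R6 ← R6 + (12/11)·R2: [0, 0, -64/11, 6/11]
R4 ← R4 − (37/10)·R3: [0, 0, 0, 13/5]
R5 ← R5 − (27/5)·R3: [0, 0, 0, 26/5]
R6 ← R6 − (32/5)·R3: [0, 0, 0, 26/5]
R5 ← R5 − (2)·R4: [0, 0, 0, 0]
R6 ← R6 − (2)·R4: [0, 0, 0, 0]
4 nonzero rows, so rank(M) = 4.
M has 4 columns; by rank–nullity, nullity = 4 − 4 = 0.

0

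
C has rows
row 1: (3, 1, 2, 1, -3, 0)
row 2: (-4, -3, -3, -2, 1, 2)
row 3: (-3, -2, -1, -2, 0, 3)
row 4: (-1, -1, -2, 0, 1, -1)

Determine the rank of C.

Row reduce to echelon form.
R2 ← R2 + (4/3)·R1: [0, -5/3, -1/3, -2/3, -3, 2]
R3 ← R3 + R1: [0, -1, 1, -1, -3, 3]
R4 ← R4 + (1/3)·R1: [0, -2/3, -4/3, 1/3, 0, -1]
R3 ← R3 − (3/5)·R2: [0, 0, 6/5, -3/5, -6/5, 9/5]
R4 ← R4 − (2/5)·R2: [0, 0, -6/5, 3/5, 6/5, -9/5]
R4 ← R4 + R3: [0, 0, 0, 0, 0, 0]
Echelon form has 3 nonzero rows, so rank(C) = 3.

3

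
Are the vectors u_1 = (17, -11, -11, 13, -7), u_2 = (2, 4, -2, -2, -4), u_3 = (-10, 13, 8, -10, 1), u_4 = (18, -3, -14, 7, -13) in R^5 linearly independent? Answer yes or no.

no

Form the matrix with these vectors as rows and row reduce.
R2 ← R2 − (2/17)·R1: [0, 90/17, -12/17, -60/17, -54/17]
R3 ← R3 + (10/17)·R1: [0, 111/17, 26/17, -40/17, -53/17]
R4 ← R4 − (18/17)·R1: [0, 147/17, -40/17, -115/17, -95/17]
R3 ← R3 − (37/30)·R2: [0, 0, 12/5, 2, 4/5]
R4 ← R4 − (49/30)·R2: [0, 0, -6/5, -1, -2/5]
R4 ← R4 + (1/2)·R3: [0, 0, 0, 0, 0]
3 nonzero rows, so the 4 vectors span a space of dimension 3.
Since 3 < 4, the vectors are linearly dependent.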